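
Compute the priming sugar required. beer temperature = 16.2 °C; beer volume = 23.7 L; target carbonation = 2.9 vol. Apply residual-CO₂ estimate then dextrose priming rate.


residual = 14.695·(0.01821 + 0.09011·e^(−0.04·T));  sugar = (target − residual)·4.0·V
residual = 14.695·(0.01821 + 0.09011·e^(−0.04·16.2)) = 0.9603
sugar = (2.9 − 0.9603)·4.0·23.7

183.8878 g


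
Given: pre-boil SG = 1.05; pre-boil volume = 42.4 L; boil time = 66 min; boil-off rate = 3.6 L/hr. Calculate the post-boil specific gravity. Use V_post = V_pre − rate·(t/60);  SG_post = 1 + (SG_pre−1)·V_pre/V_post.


V_post = 42.4 − 3.6·(66/60) = 38.4400
SG_post = 1 + (1.05 − 1)·42.4/38.4400

1.0552


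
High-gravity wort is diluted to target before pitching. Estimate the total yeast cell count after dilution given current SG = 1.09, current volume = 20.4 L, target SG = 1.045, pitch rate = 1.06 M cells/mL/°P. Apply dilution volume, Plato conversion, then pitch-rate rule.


V_w = V·((SG_c−1)/(SG_t−1)−1);  °P = 259 − 259/SG_t;  cells = rate·(V+V_w)·°P
V_w = 20.4·((1.09−1)/(1.045−1)−1) = 20.4000
V_final = 20.4 + 20.4000 = 40.8000
°P = 259 − 259/1.045 = 11.1531
cells = 1.06·40.8000·11.1531

482.3497 billion cells


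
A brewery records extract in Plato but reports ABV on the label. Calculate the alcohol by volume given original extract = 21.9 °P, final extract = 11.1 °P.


SG = 259/(259 − P);  ABV = (OG − FG)·131.25
OG = 259/(259 − 21.9) = 1.0924
FG = 259/(259 − 11.1) = 1.0448
ABV = (1.0924 − 1.0448)·131.25

6.2462 % ABV


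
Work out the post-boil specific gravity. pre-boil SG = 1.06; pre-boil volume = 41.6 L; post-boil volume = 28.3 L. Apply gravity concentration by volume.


SG_post = 1 + (SG_pre − 1)·V_pre/V_post
pts_pre = (1.06 − 1)·1000 = 60.0000
pts_post = 60.0000·41.6/28.3 = 88.1979
SG_post = 1 + 88.1979/1000

1.0882


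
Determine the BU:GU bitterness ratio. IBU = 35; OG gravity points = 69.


BU:GU = IBU / OG_points
BU:GU = 35 / 69

0.5072


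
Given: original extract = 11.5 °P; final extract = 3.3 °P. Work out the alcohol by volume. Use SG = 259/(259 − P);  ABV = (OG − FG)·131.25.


OG = 259/(259 − 11.5) = 1.0465
FG = 259/(259 − 3.3) = 1.0129
ABV = (1.0465 − 1.0129)·131.25

4.4046 % ABV


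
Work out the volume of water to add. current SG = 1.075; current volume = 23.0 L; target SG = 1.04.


V_water = V·((SG_curr − 1)/(SG_target − 1) − 1)
V_water = 23.0·((1.075 − 1)/(1.04 − 1) − 1)

20.1250 L


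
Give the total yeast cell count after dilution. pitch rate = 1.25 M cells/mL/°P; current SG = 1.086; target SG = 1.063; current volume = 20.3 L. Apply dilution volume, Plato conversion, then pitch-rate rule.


V_w = V·((SG_c−1)/(SG_t−1)−1);  °P = 259 − 259/SG_t;  cells = rate·(V+V_w)·°P
V_w = 20.3·((1.086−1)/(1.063−1)−1) = 7.4111
V_final = 20.3 + 7.4111 = 27.7111
°P = 259 − 259/1.063 = 15.3500
cells = 1.25·27.7111·15.3500

531.7053 billion cells


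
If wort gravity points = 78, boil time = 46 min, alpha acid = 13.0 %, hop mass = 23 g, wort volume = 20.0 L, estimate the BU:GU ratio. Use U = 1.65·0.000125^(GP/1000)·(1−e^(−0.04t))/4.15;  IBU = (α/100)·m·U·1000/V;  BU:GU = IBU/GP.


U = 1.65·0.000125^(78/1000)·(1−e^(−0.04·46))/4.15 = 0.1659
IBU = (13.0/100)·23·0.1659·1000/20.0 = 24.8043
BU:GU = 24.8043/78

0.3180


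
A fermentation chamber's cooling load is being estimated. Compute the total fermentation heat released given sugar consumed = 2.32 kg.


Q = m_sugar · 590 kJ/kg
Q = 2.32 · 590

1368.8000 kJ


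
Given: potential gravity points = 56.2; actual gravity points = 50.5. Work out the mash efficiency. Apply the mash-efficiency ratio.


efficiency = actual / potential × 100
efficiency = 50.5 / 56.2 × 100

89.8577 %


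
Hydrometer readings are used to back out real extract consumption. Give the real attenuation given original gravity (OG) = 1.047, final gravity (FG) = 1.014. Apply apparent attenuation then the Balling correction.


AA = (OG−FG)/(OG−1)·100;  RA = AA·0.8192
AA = (1.047 − 1.014)/(1.047 − 1)·100 = 70.2128
RA = 70.2128·0.8192

57.5183 %


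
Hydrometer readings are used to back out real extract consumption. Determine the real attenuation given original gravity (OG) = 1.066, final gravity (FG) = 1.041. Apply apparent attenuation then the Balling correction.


AA = (OG−FG)/(OG−1)·100;  RA = AA·0.8192
AA = (1.066 − 1.041)/(1.066 − 1)·100 = 37.8788
RA = 37.8788·0.8192

31.0303 %


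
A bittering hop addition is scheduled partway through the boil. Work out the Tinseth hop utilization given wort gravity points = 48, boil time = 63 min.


U = 1.65·0.000125^(GP/1000) · (1 − e^(−0.04·t))/4.15
bigness = 1.65·0.000125^(48/1000) = 1.0719
boil_factor = (1 − e^(−0.04·63))/4.15 = 0.2216
U = 1.0719 · 0.2216

0.2375


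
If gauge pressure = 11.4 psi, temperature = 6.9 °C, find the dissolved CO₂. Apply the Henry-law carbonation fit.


vols = (P + 14.695)·(0.01821 + 0.09011·e^(−0.04·T))
vols = (11.4 + 14.695)·(0.01821 + 0.09011·e^(−0.04·6.9))

2.2595 volumes


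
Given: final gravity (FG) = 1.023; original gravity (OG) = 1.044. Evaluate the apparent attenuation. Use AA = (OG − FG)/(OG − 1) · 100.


AA = (1.044 − 1.023)/(1.044 − 1) · 100

47.7273 %


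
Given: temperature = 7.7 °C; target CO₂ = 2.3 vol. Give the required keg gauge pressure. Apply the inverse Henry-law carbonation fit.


psi = vols/(0.01821 + 0.09011·e^(−0.04·T)) − 14.695
psi = 2.3/(0.01821 + 0.09011·e^(−0.04·7.7)) − 14.695

12.5455 psi


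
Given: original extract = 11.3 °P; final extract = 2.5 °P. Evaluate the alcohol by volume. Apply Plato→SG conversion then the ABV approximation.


SG = 259/(259 − P);  ABV = (OG − FG)·131.25
OG = 259/(259 − 11.3) = 1.0456
FG = 259/(259 − 2.5) = 1.0097
ABV = (1.0456 − 1.0097)·131.25

4.7083 % ABV


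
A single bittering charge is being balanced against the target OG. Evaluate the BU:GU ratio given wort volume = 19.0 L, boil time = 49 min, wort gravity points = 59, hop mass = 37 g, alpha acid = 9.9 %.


U = 1.65·0.000125^(GP/1000)·(1−e^(−0.04t))/4.15;  IBU = (α/100)·m·U·1000/V;  BU:GU = IBU/GP
U = 1.65·0.000125^(59/1000)·(1−e^(−0.04·49))/4.15 = 0.2010
IBU = (9.9/100)·37·0.2010·1000/19.0 = 38.7527
BU:GU = 38.7527/59

0.6568


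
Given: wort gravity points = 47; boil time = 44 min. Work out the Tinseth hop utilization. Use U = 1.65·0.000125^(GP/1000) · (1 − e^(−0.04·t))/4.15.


bigness = 1.65·0.000125^(47/1000) = 1.0815
boil_factor = (1 − e^(−0.04·44))/4.15 = 0.1995
U = 1.0815 · 0.1995

0.2158


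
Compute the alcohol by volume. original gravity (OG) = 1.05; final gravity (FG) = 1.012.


ABV = (OG − FG) · 131.25
ABV = (1.05 − 1.012) · 131.25

4.9875 % ABV


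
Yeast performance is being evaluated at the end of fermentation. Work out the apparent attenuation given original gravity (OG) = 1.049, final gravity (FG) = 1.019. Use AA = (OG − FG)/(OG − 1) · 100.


AA = (1.049 − 1.019)/(1.049 − 1) · 100

61.2245 %


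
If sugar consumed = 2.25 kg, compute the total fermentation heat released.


Q = m_sugar · 590 kJ/kg
Q = 2.25 · 590

1327.5000 kJ


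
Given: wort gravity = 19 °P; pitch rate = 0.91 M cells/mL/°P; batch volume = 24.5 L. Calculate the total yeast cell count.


cells (billions) = rate · V_L · °P
cells = 0.91 · 24.5 · 19

423.6050 billion cells


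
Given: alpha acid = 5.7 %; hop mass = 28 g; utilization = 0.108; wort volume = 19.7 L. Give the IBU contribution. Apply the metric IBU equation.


IBU = (α/100)·mass·U·1000 / V
IBU = (5.7/100)·28·0.108·1000 / 19.7

8.7496 IBU


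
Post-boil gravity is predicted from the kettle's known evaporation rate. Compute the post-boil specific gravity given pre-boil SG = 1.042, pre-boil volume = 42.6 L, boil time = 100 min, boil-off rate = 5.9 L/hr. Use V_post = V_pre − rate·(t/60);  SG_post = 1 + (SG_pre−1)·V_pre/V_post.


V_post = 42.6 − 5.9·(100/60) = 32.7667
SG_post = 1 + (1.042 − 1)·42.6/32.7667

1.0546


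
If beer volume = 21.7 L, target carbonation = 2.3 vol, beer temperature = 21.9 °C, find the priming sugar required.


residual = 14.695·(0.01821 + 0.09011·e^(−0.04·T));  sugar = (target − residual)·4.0·V
residual = 14.695·(0.01821 + 0.09011·e^(−0.04·21.9)) = 0.8190
sugar = (2.3 − 0.8190)·4.0·21.7

128.5474 g


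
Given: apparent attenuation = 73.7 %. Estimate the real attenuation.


RA = AA · 0.8192
RA = 73.7 · 0.8192

60.3750 %


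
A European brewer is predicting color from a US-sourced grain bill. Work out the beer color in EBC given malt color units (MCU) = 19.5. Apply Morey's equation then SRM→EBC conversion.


SRM = 1.4922·MCU^0.6859;  EBC = SRM·1.97
SRM = 1.4922·19.5^0.6859 = 11.4462
EBC = 11.4462·1.97

22.5490 EBC


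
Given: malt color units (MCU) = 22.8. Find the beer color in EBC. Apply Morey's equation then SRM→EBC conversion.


SRM = 1.4922·MCU^0.6859;  EBC = SRM·1.97
SRM = 1.4922·22.8^0.6859 = 12.7419
EBC = 12.7419·1.97

25.1016 EBC


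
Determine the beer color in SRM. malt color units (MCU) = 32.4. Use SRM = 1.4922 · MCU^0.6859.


SRM = 1.4922 · 32.4^0.6859

16.2147 SRM


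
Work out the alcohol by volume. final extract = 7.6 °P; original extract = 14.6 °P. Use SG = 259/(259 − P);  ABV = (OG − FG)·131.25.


OG = 259/(259 − 14.6) = 1.0597
FG = 259/(259 − 7.6) = 1.0302
ABV = (1.0597 − 1.0302)·131.25

3.8728 % ABV


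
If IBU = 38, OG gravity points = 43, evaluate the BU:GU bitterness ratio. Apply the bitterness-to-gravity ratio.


BU:GU = IBU / OG_points
BU:GU = 38 / 43

0.8837


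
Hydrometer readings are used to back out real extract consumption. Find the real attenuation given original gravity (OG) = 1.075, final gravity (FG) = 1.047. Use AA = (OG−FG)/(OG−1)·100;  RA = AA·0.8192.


AA = (1.075 − 1.047)/(1.075 − 1)·100 = 37.3333
RA = 37.3333·0.8192

30.5835 %


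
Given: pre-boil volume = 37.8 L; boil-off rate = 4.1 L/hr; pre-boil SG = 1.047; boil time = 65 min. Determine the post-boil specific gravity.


V_post = V_pre − rate·(t/60);  SG_post = 1 + (SG_pre−1)·V_pre/V_post
V_post = 37.8 − 4.1·(65/60) = 33.3583
SG_post = 1 + (1.047 − 1)·37.8/33.3583

1.0533


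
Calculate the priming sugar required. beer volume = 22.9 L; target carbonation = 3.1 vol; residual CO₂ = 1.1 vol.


sugar = (target − residual)·4.0·V
sugar = (3.1 − 1.1)·4.0·22.9

183.2000 g


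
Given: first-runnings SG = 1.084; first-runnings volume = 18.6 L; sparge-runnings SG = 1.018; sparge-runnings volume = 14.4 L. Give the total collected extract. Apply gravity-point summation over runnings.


total = Σ (SG_i − 1)·1000·V_i
first = (1.084 − 1)·1000·18.6 = 1562.4000
sparge = (1.018 − 1)·1000·14.4 = 259.2000
total = 1562.4000 + 259.2000

1821.6000 gravity·L


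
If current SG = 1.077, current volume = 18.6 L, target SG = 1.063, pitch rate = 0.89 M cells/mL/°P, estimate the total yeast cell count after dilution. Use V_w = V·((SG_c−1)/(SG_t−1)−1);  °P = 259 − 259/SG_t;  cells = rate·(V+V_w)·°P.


V_w = 18.6·((1.077−1)/(1.063−1)−1) = 4.1333
V_final = 18.6 + 4.1333 = 22.7333
°P = 259 − 259/1.063 = 15.3500
cells = 0.89·22.7333·15.3500

310.5705 billion cells


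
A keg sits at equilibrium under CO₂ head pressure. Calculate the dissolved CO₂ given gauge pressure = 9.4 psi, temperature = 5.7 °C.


vols = (P + 14.695)·(0.01821 + 0.09011·e^(−0.04·T))
vols = (9.4 + 14.695)·(0.01821 + 0.09011·e^(−0.04·5.7))

2.1673 volumes


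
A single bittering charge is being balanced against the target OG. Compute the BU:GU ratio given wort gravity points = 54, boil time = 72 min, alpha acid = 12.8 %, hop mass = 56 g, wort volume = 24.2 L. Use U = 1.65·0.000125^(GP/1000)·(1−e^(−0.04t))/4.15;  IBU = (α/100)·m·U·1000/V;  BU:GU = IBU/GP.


U = 1.65·0.000125^(54/1000)·(1−e^(−0.04·72))/4.15 = 0.2310
IBU = (12.8/100)·56·0.2310·1000/24.2 = 68.4166
BU:GU = 68.4166/54

1.2670


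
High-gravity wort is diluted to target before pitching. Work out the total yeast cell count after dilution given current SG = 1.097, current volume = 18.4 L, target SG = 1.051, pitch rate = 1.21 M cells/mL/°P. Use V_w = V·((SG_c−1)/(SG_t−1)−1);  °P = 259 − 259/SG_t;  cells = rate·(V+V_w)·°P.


V_w = 18.4·((1.097−1)/(1.051−1)−1) = 16.5961
V_final = 18.4 + 16.5961 = 34.9961
°P = 259 − 259/1.051 = 12.5680
cells = 1.21·34.9961·12.5680

532.1965 billion cells


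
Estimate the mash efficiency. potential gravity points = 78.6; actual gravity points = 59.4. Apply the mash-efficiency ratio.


efficiency = actual / potential × 100
efficiency = 59.4 / 78.6 × 100

75.5725 %


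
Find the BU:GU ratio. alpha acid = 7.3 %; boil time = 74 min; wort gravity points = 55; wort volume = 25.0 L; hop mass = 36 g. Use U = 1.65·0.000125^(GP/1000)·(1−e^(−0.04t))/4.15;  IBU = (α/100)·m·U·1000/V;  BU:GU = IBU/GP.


U = 1.65·0.000125^(55/1000)·(1−e^(−0.04·74))/4.15 = 0.2300
IBU = (7.3/100)·36·0.2300·1000/25.0 = 24.1737
BU:GU = 24.1737/55

0.4395


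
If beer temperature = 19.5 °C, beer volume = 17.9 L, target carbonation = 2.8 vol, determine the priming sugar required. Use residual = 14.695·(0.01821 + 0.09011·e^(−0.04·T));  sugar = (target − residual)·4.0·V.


residual = 14.695·(0.01821 + 0.09011·e^(−0.04·19.5)) = 0.8746
sugar = (2.8 − 0.8746)·4.0·17.9

137.8585 g


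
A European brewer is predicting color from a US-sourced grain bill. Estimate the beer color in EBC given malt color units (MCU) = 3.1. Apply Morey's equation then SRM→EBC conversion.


SRM = 1.4922·MCU^0.6859;  EBC = SRM·1.97
SRM = 1.4922·3.1^0.6859 = 3.2423
EBC = 3.2423·1.97

6.3873 EBC


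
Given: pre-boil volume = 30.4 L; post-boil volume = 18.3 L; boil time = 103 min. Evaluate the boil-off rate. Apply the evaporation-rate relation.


rate = (V_pre − V_post) / (t_min/60)
rate = (30.4 − 18.3) / (103/60)

7.0485 L/hr


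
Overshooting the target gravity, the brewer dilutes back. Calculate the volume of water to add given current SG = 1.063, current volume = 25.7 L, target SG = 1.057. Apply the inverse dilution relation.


V_water = V·((SG_curr − 1)/(SG_target − 1) − 1)
V_water = 25.7·((1.063 − 1)/(1.057 − 1) − 1)

2.7053 L


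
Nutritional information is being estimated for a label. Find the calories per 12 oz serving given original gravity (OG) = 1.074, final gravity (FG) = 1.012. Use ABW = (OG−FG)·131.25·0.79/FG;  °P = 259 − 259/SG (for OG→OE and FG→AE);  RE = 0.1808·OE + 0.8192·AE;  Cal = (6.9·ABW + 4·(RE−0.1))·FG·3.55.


ABW = (1.074 − 1.012)·131.25·0.79/1.012 = 6.3524
OE = 259 − 259/1.074 = 17.8454 °P
AE = 259 − 259/1.012 = 3.0711 °P
RE = 0.1808·17.8454 + 0.8192·3.0711 = 5.7423 °P
Cal = (6.9·6.3524 + 4·(5.7423−0.1))·1.012·3.55

238.5518 kcal


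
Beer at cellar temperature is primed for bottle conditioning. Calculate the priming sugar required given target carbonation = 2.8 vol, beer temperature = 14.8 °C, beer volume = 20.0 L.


residual = 14.695·(0.01821 + 0.09011·e^(−0.04·T));  sugar = (target − residual)·4.0·V
residual = 14.695·(0.01821 + 0.09011·e^(−0.04·14.8)) = 1.0002
sugar = (2.8 − 1.0002)·4.0·20.0

143.9879 g


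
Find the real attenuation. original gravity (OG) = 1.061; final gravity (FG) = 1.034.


AA = (OG−FG)/(OG−1)·100;  RA = AA·0.8192
AA = (1.061 − 1.034)/(1.061 − 1)·100 = 44.2623
RA = 44.2623·0.8192

36.2597 %


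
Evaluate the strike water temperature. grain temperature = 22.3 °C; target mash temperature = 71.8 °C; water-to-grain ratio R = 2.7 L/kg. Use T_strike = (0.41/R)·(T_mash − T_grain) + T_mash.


T_strike = (0.41/2.7)·(71.8 − 22.3) + 71.8

79.3167 °C


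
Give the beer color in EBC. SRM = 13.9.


EBC = SRM · 1.97
EBC = 13.9 · 1.97

27.3830 EBC


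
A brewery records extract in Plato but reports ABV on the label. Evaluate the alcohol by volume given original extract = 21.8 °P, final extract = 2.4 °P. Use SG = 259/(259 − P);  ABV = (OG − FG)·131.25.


OG = 259/(259 − 21.8) = 1.0919
FG = 259/(259 − 2.4) = 1.0094
ABV = (1.0919 − 1.0094)·131.25

10.8350 % ABV


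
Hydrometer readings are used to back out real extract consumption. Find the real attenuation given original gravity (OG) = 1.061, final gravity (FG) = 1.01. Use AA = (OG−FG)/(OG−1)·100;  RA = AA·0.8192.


AA = (1.061 − 1.01)/(1.061 − 1)·100 = 83.6066
RA = 83.6066·0.8192

68.4905 %


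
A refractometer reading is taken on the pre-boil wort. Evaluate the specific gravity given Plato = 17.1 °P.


SG = 259/(259 − P)
SG = 259/(259 − 17.1)

1.0707


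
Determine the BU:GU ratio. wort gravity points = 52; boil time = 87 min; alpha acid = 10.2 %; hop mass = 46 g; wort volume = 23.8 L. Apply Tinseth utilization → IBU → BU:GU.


U = 1.65·0.000125^(GP/1000)·(1−e^(−0.04t))/4.15;  IBU = (α/100)·m·U·1000/V;  BU:GU = IBU/GP
U = 1.65·0.000125^(52/1000)·(1−e^(−0.04·87))/4.15 = 0.2415
IBU = (10.2/100)·46·0.2415·1000/23.8 = 47.6065
BU:GU = 47.6065/52

0.9155


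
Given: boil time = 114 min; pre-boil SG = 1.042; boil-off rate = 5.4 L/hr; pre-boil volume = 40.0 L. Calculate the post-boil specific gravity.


V_post = V_pre − rate·(t/60);  SG_post = 1 + (SG_pre−1)·V_pre/V_post
V_post = 40.0 − 5.4·(114/60) = 29.7400
SG_post = 1 + (1.042 − 1)·40.0/29.7400

1.0565


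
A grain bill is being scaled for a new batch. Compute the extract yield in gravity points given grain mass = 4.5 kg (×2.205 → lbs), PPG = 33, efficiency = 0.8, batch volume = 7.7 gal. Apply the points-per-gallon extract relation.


points = lbs × PPG × eff / vol
lbs = 4.5 × 2.205 = 9.9225
points = 9.9225 × 33 × 0.8 / 7.7

34.0200 points


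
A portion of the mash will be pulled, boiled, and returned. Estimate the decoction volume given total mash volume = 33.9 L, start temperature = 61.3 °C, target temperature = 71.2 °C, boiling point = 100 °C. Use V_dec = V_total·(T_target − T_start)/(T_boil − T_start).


V_dec = 33.9·(71.2 − 61.3)/(100 − 61.3)

8.6721 L


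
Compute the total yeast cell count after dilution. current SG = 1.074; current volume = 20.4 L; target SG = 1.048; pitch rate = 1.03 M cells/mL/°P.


V_w = V·((SG_c−1)/(SG_t−1)−1);  °P = 259 − 259/SG_t;  cells = rate·(V+V_w)·°P
V_w = 20.4·((1.074−1)/(1.048−1)−1) = 11.0500
V_final = 20.4 + 11.0500 = 31.4500
°P = 259 − 259/1.048 = 11.8626
cells = 1.03·31.4500·11.8626

384.2710 billion cells


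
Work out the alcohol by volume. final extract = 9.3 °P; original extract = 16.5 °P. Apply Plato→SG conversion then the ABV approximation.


SG = 259/(259 − P);  ABV = (OG − FG)·131.25
OG = 259/(259 − 16.5) = 1.0680
FG = 259/(259 − 9.3) = 1.0372
ABV = (1.0680 − 1.0372)·131.25

4.0420 % ABV


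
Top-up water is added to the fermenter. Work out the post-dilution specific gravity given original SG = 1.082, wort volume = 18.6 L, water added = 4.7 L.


SG_new = 1 + (SG_old − 1)·V_old/(V_old + V_water)
pts = (1.082 − 1)·1000·18.6/(18.6 + 4.7) = 65.4592
SG_new = 1 + 65.4592/1000

1.0655


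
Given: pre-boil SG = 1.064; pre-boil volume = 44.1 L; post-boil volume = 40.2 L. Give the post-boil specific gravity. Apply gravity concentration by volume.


SG_post = 1 + (SG_pre − 1)·V_pre/V_post
pts_pre = (1.064 − 1)·1000 = 64.0000
pts_post = 64.0000·44.1/40.2 = 70.2090
SG_post = 1 + 70.2090/1000

1.0702


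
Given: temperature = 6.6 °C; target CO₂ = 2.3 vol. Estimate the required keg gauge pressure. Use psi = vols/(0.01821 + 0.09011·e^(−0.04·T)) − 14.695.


psi = 2.3/(0.01821 + 0.09011·e^(−0.04·6.6)) − 14.695

11.6171 psi


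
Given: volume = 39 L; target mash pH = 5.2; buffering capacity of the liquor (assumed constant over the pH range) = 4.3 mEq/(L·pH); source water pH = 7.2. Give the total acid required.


acid = buffering capacity · (pH_source − pH_target) · V
acid = 4.3 · (7.2 − 5.2) · 39

335.4000 mEq


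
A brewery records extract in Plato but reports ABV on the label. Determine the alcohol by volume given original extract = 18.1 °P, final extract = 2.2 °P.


SG = 259/(259 − P);  ABV = (OG − FG)·131.25
OG = 259/(259 − 18.1) = 1.0751
FG = 259/(259 − 2.2) = 1.0086
ABV = (1.0751 − 1.0086)·131.25

8.7370 % ABV


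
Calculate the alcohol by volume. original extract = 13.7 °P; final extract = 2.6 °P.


SG = 259/(259 − P);  ABV = (OG − FG)·131.25
OG = 259/(259 − 13.7) = 1.0558
FG = 259/(259 − 2.6) = 1.0101
ABV = (1.0558 − 1.0101)·131.25

5.9994 % ABV


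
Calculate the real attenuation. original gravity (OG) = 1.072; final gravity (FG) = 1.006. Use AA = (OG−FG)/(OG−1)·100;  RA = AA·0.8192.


AA = (1.072 − 1.006)/(1.072 − 1)·100 = 91.6667
RA = 91.6667·0.8192

75.0933 %


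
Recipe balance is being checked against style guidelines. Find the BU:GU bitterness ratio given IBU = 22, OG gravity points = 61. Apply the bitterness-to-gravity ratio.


BU:GU = IBU / OG_points
BU:GU = 22 / 61

0.3607


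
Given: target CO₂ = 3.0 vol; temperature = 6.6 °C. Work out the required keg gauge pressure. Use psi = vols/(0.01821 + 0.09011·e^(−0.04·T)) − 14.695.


psi = 3.0/(0.01821 + 0.09011·e^(−0.04·6.6)) − 14.695

19.6252 psi


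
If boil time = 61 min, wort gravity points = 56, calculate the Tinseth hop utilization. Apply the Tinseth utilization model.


U = 1.65·0.000125^(GP/1000) · (1 − e^(−0.04·t))/4.15
bigness = 1.65·0.000125^(56/1000) = 0.9975
boil_factor = (1 − e^(−0.04·61))/4.15 = 0.2200
U = 0.9975 · 0.2200

0.2194


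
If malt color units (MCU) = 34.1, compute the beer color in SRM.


SRM = 1.4922 · MCU^0.6859
SRM = 1.4922 · 34.1^0.6859

16.7936 SRM


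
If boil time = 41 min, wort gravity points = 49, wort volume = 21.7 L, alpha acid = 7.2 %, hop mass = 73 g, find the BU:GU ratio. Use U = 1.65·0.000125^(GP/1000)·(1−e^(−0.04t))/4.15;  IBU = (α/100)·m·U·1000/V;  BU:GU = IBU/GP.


U = 1.65·0.000125^(49/1000)·(1−e^(−0.04·41))/4.15 = 0.2063
IBU = (7.2/100)·73·0.2063·1000/21.7 = 49.9719
BU:GU = 49.9719/49

1.0198


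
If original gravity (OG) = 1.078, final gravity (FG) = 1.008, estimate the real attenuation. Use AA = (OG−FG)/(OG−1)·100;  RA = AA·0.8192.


AA = (1.078 − 1.008)/(1.078 − 1)·100 = 89.7436
RA = 89.7436·0.8192

73.5179 %


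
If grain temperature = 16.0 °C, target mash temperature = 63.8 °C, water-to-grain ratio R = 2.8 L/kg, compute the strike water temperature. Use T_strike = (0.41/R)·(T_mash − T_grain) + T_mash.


T_strike = (0.41/2.8)·(63.8 − 16.0) + 63.8

70.7993 °C


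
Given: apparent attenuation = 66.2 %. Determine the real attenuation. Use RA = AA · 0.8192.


RA = 66.2 · 0.8192

54.2310 %


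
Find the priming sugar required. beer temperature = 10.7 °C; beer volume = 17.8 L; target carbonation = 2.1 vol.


residual = 14.695·(0.01821 + 0.09011·e^(−0.04·T));  sugar = (target − residual)·4.0·V
residual = 14.695·(0.01821 + 0.09011·e^(−0.04·10.7)) = 1.1307
sugar = (2.1 − 1.1307)·4.0·17.8

69.0140 g


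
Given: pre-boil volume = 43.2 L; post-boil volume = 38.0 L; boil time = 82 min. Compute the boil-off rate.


rate = (V_pre − V_post) / (t_min/60)
rate = (43.2 − 38.0) / (82/60)

3.8049 L/hr


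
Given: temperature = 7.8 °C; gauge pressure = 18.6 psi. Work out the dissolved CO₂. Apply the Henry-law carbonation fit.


vols = (P + 14.695)·(0.01821 + 0.09011·e^(−0.04·T))
vols = (18.6 + 14.695)·(0.01821 + 0.09011·e^(−0.04·7.8))

2.8024 volumes


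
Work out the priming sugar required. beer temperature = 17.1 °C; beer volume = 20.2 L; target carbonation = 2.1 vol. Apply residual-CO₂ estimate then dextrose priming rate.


residual = 14.695·(0.01821 + 0.09011·e^(−0.04·T));  sugar = (target − residual)·4.0·V
residual = 14.695·(0.01821 + 0.09011·e^(−0.04·17.1)) = 0.9358
sugar = (2.1 − 0.9358)·4.0·20.2

94.0703 g


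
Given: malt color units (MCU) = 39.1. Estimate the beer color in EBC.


SRM = 1.4922·MCU^0.6859;  EBC = SRM·1.97
SRM = 1.4922·39.1^0.6859 = 18.4460
EBC = 18.4460·1.97

36.3385 EBC


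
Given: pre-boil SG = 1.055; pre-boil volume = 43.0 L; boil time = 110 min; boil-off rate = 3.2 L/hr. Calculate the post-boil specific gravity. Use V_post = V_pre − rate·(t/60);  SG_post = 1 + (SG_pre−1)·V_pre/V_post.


V_post = 43.0 − 3.2·(110/60) = 37.1333
SG_post = 1 + (1.055 − 1)·43.0/37.1333

1.0637


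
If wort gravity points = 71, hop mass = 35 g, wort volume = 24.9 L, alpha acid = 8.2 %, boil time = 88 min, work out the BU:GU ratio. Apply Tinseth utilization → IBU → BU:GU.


U = 1.65·0.000125^(GP/1000)·(1−e^(−0.04t))/4.15;  IBU = (α/100)·m·U·1000/V;  BU:GU = IBU/GP
U = 1.65·0.000125^(71/1000)·(1−e^(−0.04·88))/4.15 = 0.2038
IBU = (8.2/100)·35·0.2038·1000/24.9 = 23.4936
BU:GU = 23.4936/71

0.3309


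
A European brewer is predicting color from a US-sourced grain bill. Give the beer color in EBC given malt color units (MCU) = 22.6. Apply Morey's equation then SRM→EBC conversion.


SRM = 1.4922·MCU^0.6859;  EBC = SRM·1.97
SRM = 1.4922·22.6^0.6859 = 12.6651
EBC = 12.6651·1.97

24.9503 EBC


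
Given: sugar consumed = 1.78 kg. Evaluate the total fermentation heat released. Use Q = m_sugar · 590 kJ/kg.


Q = 1.78 · 590

1050.2000 kJ


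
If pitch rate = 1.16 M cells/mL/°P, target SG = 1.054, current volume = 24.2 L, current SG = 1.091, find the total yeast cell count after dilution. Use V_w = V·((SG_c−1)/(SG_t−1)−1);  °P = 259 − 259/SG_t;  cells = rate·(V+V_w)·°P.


V_w = 24.2·((1.091−1)/(1.054−1)−1) = 16.5815
V_final = 24.2 + 16.5815 = 40.7815
°P = 259 − 259/1.054 = 13.2694
cells = 1.16·40.7815·13.2694

627.7315 billion cells


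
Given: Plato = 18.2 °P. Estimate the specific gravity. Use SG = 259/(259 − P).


SG = 259/(259 − 18.2)

1.0756


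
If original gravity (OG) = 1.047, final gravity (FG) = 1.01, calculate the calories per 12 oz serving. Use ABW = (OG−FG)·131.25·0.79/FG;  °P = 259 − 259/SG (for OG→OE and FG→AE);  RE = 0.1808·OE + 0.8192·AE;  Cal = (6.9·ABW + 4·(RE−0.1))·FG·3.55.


ABW = (1.047 − 1.01)·131.25·0.79/1.01 = 3.7985
OE = 259 − 259/1.047 = 11.6266 °P
AE = 259 − 259/1.01 = 2.5644 °P
RE = 0.1808·11.6266 + 0.8192·2.5644 = 4.2028 °P
Cal = (6.9·3.7985 + 4·(4.2028−0.1))·1.01·3.55

152.8159 kcal


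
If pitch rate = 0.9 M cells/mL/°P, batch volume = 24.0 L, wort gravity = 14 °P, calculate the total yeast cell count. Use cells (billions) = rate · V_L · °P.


cells = 0.9 · 24.0 · 14

302.4000 billion cells


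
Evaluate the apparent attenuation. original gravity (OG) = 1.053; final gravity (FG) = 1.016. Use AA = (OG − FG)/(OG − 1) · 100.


AA = (1.053 − 1.016)/(1.053 − 1) · 100

69.8113 %


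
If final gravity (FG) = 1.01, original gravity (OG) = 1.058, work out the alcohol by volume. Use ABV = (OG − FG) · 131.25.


ABV = (1.058 − 1.01) · 131.25

6.3000 % ABV


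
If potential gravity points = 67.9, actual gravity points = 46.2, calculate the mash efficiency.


efficiency = actual / potential × 100
efficiency = 46.2 / 67.9 × 100

68.0412 %


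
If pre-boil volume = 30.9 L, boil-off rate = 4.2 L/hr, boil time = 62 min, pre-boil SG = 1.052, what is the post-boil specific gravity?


V_post = V_pre − rate·(t/60);  SG_post = 1 + (SG_pre−1)·V_pre/V_post
V_post = 30.9 − 4.2·(62/60) = 26.5600
SG_post = 1 + (1.052 − 1)·30.9/26.5600

1.0605


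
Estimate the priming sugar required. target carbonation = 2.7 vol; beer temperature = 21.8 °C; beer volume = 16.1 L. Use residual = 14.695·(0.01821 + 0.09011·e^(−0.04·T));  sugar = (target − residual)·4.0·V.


residual = 14.695·(0.01821 + 0.09011·e^(−0.04·21.8)) = 0.8212
sugar = (2.7 − 0.8212)·4.0·16.1

120.9916 g


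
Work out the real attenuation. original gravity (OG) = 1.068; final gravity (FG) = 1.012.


AA = (OG−FG)/(OG−1)·100;  RA = AA·0.8192
AA = (1.068 − 1.012)/(1.068 − 1)·100 = 82.3529
RA = 82.3529·0.8192

67.4635 %


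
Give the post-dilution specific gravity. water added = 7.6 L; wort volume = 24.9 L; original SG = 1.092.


SG_new = 1 + (SG_old − 1)·V_old/(V_old + V_water)
pts = (1.092 − 1)·1000·24.9/(24.9 + 7.6) = 70.4862
SG_new = 1 + 70.4862/1000

1.0705


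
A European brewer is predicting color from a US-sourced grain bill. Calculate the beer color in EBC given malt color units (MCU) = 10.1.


SRM = 1.4922·MCU^0.6859;  EBC = SRM·1.97
SRM = 1.4922·10.1^0.6859 = 7.2894
EBC = 7.2894·1.97

14.3601 EBC


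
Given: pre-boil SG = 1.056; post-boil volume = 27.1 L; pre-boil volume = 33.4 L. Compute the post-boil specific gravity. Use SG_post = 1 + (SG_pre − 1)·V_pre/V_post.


pts_pre = (1.056 − 1)·1000 = 56.0000
pts_post = 56.0000·33.4/27.1 = 69.0185
SG_post = 1 + 69.0185/1000

1.0690


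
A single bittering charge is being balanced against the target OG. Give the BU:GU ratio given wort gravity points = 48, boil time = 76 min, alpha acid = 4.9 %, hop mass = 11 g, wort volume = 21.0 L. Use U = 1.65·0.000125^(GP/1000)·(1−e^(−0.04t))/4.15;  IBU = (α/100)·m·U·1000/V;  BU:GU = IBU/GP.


U = 1.65·0.000125^(48/1000)·(1−e^(−0.04·76))/4.15 = 0.2459
IBU = (4.9/100)·11·0.2459·1000/21.0 = 6.3120
BU:GU = 6.3120/48

0.1315


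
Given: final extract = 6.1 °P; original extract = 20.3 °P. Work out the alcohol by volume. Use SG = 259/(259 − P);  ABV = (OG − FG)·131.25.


OG = 259/(259 − 20.3) = 1.0850
FG = 259/(259 − 6.1) = 1.0241
ABV = (1.0850 − 1.0241)·131.25

7.9962 % ABV


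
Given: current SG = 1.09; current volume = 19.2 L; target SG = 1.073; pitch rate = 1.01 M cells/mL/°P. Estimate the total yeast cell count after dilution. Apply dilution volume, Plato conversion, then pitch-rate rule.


V_w = V·((SG_c−1)/(SG_t−1)−1);  °P = 259 − 259/SG_t;  cells = rate·(V+V_w)·°P
V_w = 19.2·((1.09−1)/(1.073−1)−1) = 4.4712
V_final = 19.2 + 4.4712 = 23.6712
°P = 259 − 259/1.073 = 17.6207
cells = 1.01·23.6712·17.6207

421.2745 billion cells


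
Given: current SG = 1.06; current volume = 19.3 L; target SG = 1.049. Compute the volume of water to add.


V_water = V·((SG_curr − 1)/(SG_target − 1) − 1)
V_water = 19.3·((1.06 − 1)/(1.049 − 1) − 1)

4.3327 L


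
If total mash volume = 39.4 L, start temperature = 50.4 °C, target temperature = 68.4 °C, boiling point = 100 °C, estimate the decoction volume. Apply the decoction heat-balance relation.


V_dec = V_total·(T_target − T_start)/(T_boil − T_start)
V_dec = 39.4·(68.4 − 50.4)/(100 − 50.4)

14.2984 L


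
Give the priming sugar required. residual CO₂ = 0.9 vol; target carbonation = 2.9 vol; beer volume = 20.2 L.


sugar = (target − residual)·4.0·V
sugar = (2.9 − 0.9)·4.0·20.2

161.6000 g


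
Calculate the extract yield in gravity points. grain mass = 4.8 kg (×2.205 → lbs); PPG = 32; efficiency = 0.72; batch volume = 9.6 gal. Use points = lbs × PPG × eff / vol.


lbs = 4.8 × 2.205 = 10.5840
points = 10.5840 × 32 × 0.72 / 9.6

25.4016 points


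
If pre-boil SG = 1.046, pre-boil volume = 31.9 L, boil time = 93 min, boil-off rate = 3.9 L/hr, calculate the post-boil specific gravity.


V_post = V_pre − rate·(t/60);  SG_post = 1 + (SG_pre−1)·V_pre/V_post
V_post = 31.9 − 3.9·(93/60) = 25.8550
SG_post = 1 + (1.046 − 1)·31.9/25.8550

1.0568


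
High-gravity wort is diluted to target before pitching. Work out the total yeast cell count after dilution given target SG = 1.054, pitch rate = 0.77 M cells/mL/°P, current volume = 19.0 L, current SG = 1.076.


V_w = V·((SG_c−1)/(SG_t−1)−1);  °P = 259 − 259/SG_t;  cells = rate·(V+V_w)·°P
V_w = 19.0·((1.076−1)/(1.054−1)−1) = 7.7407
V_final = 19.0 + 7.7407 = 26.7407
°P = 259 − 259/1.054 = 13.2694
cells = 0.77·26.7407·13.2694

273.2229 billion cells


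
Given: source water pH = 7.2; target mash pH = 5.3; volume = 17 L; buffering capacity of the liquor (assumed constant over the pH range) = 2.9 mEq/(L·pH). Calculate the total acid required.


acid = buffering capacity · (pH_source − pH_target) · V
acid = 2.9 · (7.2 − 5.3) · 17

93.6700 mEq


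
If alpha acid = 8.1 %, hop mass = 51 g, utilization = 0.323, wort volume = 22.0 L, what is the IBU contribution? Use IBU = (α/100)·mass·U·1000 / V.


IBU = (8.1/100)·51·0.323·1000 / 22.0

60.6506 IBU


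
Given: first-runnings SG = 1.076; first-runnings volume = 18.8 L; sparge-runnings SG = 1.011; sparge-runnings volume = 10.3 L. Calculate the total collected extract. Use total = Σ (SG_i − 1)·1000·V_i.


first = (1.076 − 1)·1000·18.8 = 1428.8000
sparge = (1.011 − 1)·1000·10.3 = 113.3000
total = 1428.8000 + 113.3000

1542.1000 gravity·L


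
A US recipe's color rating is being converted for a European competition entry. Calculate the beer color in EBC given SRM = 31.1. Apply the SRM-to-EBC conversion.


EBC = SRM · 1.97
EBC = 31.1 · 1.97

61.2670 EBC


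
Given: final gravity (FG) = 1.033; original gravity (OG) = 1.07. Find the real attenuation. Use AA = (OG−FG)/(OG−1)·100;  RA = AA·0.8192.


AA = (1.07 − 1.033)/(1.07 − 1)·100 = 52.8571
RA = 52.8571·0.8192

43.3006 %


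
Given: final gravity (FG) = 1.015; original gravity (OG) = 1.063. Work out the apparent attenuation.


AA = (OG − FG)/(OG − 1) · 100
AA = (1.063 − 1.015)/(1.063 − 1) · 100

76.1905 %


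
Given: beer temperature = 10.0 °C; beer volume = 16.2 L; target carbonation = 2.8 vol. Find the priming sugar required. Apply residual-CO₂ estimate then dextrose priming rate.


residual = 14.695·(0.01821 + 0.09011·e^(−0.04·T));  sugar = (target − residual)·4.0·V
residual = 14.695·(0.01821 + 0.09011·e^(−0.04·10.0)) = 1.1552
sugar = (2.8 − 1.1552)·4.0·16.2

106.5823 g


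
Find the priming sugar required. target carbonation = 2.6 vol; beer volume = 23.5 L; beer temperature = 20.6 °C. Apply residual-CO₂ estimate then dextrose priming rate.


residual = 14.695·(0.01821 + 0.09011·e^(−0.04·T));  sugar = (target − residual)·4.0·V
residual = 14.695·(0.01821 + 0.09011·e^(−0.04·20.6)) = 0.8485
sugar = (2.6 − 0.8485)·4.0·23.5

164.6436 g


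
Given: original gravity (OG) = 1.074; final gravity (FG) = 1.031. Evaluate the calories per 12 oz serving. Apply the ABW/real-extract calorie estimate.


ABW = (OG−FG)·131.25·0.79/FG;  °P = 259 − 259/SG (for OG→OE and FG→AE);  RE = 0.1808·OE + 0.8192·AE;  Cal = (6.9·ABW + 4·(RE−0.1))·FG·3.55
ABW = (1.074 − 1.031)·131.25·0.79/1.031 = 4.3245
OE = 259 − 259/1.074 = 17.8454 °P
AE = 259 − 259/1.031 = 7.7876 °P
RE = 0.1808·17.8454 + 0.8192·7.7876 = 9.6060 °P
Cal = (6.9·4.3245 + 4·(9.6060−0.1))·1.031·3.55

248.3829 kcal


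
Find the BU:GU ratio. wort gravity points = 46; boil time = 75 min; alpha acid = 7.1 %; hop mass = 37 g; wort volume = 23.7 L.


U = 1.65·0.000125^(GP/1000)·(1−e^(−0.04t))/4.15;  IBU = (α/100)·m·U·1000/V;  BU:GU = IBU/GP
U = 1.65·0.000125^(46/1000)·(1−e^(−0.04·75))/4.15 = 0.2499
IBU = (7.1/100)·37·0.2499·1000/23.7 = 27.6966
BU:GU = 27.6966/46

0.6021


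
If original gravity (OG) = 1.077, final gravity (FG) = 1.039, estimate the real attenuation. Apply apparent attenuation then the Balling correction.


AA = (OG−FG)/(OG−1)·100;  RA = AA·0.8192
AA = (1.077 − 1.039)/(1.077 − 1)·100 = 49.3506
RA = 49.3506·0.8192

40.4281 %


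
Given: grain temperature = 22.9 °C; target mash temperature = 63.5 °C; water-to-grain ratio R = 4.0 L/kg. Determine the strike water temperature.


T_strike = (0.41/R)·(T_mash − T_grain) + T_mash
T_strike = (0.41/4.0)·(63.5 − 22.9) + 63.5

67.6615 °C


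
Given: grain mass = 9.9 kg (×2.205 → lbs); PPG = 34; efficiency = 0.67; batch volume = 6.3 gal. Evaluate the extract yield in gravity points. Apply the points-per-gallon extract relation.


points = lbs × PPG × eff / vol
lbs = 9.9 × 2.205 = 21.8295
points = 21.8295 × 34 × 0.67 / 6.3

78.9327 points


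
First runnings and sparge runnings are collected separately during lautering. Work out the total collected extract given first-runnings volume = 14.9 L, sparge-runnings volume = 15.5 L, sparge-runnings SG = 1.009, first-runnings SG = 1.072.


total = Σ (SG_i − 1)·1000·V_i
first = (1.072 − 1)·1000·14.9 = 1072.8000
sparge = (1.009 − 1)·1000·15.5 = 139.5000
total = 1072.8000 + 139.5000

1212.3000 gravity·L


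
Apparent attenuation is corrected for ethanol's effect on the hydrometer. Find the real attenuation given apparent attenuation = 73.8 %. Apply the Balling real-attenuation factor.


RA = AA · 0.8192
RA = 73.8 · 0.8192

60.4570 %


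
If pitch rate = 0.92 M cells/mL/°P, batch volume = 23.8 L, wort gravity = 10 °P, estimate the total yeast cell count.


cells (billions) = rate · V_L · °P
cells = 0.92 · 23.8 · 10

218.9600 billion cells


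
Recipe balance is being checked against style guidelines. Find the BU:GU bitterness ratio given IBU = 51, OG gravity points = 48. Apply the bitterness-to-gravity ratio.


BU:GU = IBU / OG_points
BU:GU = 51 / 48

1.0625


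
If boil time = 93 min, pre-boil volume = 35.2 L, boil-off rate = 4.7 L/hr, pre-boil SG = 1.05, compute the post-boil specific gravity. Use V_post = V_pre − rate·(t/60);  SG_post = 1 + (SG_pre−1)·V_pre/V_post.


V_post = 35.2 − 4.7·(93/60) = 27.9150
SG_post = 1 + (1.05 − 1)·35.2/27.9150

1.0630


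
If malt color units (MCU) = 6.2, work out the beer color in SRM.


SRM = 1.4922 · MCU^0.6859
SRM = 1.4922 · 6.2^0.6859

5.2159 SRM


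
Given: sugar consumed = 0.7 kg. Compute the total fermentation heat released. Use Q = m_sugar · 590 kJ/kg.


Q = 0.7 · 590

413.0000 kJ


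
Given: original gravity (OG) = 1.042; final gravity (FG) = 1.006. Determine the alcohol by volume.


ABV = (OG − FG) · 131.25
ABV = (1.042 − 1.006) · 131.25

4.7250 % ABV


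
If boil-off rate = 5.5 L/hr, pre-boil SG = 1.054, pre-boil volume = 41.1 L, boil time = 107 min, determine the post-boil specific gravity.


V_post = V_pre − rate·(t/60);  SG_post = 1 + (SG_pre−1)·V_pre/V_post
V_post = 41.1 − 5.5·(107/60) = 31.2917
SG_post = 1 + (1.054 − 1)·41.1/31.2917

1.0709


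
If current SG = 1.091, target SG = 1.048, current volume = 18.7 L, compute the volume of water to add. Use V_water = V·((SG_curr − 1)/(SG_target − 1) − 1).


V_water = 18.7·((1.091 − 1)/(1.048 − 1) − 1)

16.7521 L


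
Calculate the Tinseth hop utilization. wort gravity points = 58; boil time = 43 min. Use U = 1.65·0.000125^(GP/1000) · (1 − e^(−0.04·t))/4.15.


bigness = 1.65·0.000125^(58/1000) = 0.9797
boil_factor = (1 − e^(−0.04·43))/4.15 = 0.1978
U = 0.9797 · 0.1978

0.1938


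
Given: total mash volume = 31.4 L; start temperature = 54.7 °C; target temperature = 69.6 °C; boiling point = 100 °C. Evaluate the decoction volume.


V_dec = V_total·(T_target − T_start)/(T_boil − T_start)
V_dec = 31.4·(69.6 − 54.7)/(100 − 54.7)

10.3280 L


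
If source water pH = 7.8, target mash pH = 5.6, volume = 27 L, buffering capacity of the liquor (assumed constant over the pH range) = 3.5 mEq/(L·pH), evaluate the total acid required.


acid = buffering capacity · (pH_source − pH_target) · V
acid = 3.5 · (7.8 − 5.6) · 27

207.9000 mEq
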